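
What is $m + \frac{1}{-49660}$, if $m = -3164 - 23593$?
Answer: $- \frac{1328752621}{49660} \approx -26757.0$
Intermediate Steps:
$m = -26757$ ($m = -3164 - 23593 = -26757$)
$m + \frac{1}{-49660} = -26757 + \frac{1}{-49660} = -26757 - \frac{1}{49660} = - \frac{1328752621}{49660}$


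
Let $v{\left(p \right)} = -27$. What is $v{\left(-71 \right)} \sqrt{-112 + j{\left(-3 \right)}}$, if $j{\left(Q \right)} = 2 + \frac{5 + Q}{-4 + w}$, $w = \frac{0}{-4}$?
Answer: $- \frac{27 i \sqrt{442}}{2} \approx - 283.82 i$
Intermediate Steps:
$w = 0$ ($w = 0 \left(- \frac{1}{4}\right) = 0$)
$j{\left(Q \right)} = \frac{3}{4} - \frac{Q}{4}$ ($j{\left(Q \right)} = 2 + \frac{5 + Q}{-4 + 0} = 2 + \frac{5 + Q}{-4} = 2 + \left(5 + Q\right) \left(- \frac{1}{4}\right) = 2 - \left(\frac{5}{4} + \frac{Q}{4}\right) = \frac{3}{4} - \frac{Q}{4}$)
$v{\left(-71 \right)} \sqrt{-112 + j{\left(-3 \right)}} = - 27 \sqrt{-112 + \left(\frac{3}{4} - - \frac{3}{4}\right)} = - 27 \sqrt{-112 + \left(\frac{3}{4} + \frac{3}{4}\right)} = - 27 \sqrt{-112 + \frac{3}{2}} = - 27 \sqrt{- \frac{221}{2}} = - 27 \frac{i \sqrt{442}}{2} = - \frac{27 i \sqrt{442}}{2}$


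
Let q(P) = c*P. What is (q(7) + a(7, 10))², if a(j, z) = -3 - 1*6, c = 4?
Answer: 361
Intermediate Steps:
a(j, z) = -9 (a(j, z) = -3 - 6 = -9)
q(P) = 4*P
(q(7) + a(7, 10))² = (4*7 - 9)² = (28 - 9)² = 19² = 361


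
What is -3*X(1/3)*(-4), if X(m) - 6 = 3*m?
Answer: 84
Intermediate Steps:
X(m) = 6 + 3*m
-3*X(1/3)*(-4) = -3*(6 + 3/3)*(-4) = -3*(6 + 3*(⅓))*(-4) = -3*(6 + 1)*(-4) = -3*7*(-4) = -21*(-4) = 84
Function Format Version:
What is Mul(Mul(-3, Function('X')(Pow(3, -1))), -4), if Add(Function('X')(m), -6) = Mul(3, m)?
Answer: 84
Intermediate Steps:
Function('X')(m) = Add(6, Mul(3, m))
Mul(Mul(-3, Function('X')(Pow(3, -1))), -4) = Mul(Mul(-3, Add(6, Mul(3, Pow(3, -1)))), -4) = Mul(Mul(-3, Add(6, Mul(3, Rational(1, 3)))), -4) = Mul(Mul(-3, Add(6, 1)), -4) = Mul(Mul(-3, 7), -4) = Mul(-21, -4) = 84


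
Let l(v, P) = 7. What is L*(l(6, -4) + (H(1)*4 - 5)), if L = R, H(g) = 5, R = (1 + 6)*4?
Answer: 616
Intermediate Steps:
R = 28 (R = 7*4 = 28)
L = 28
L*(l(6, -4) + (H(1)*4 - 5)) = 28*(7 + (5*4 - 5)) = 28*(7 + (20 - 5)) = 28*(7 + 15) = 28*22 = 616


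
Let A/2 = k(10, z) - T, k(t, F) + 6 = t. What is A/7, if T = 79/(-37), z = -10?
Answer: 454/259 ≈ 1.7529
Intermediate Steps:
k(t, F) = -6 + t
T = -79/37 (T = 79*(-1/37) = -79/37 ≈ -2.1351)
A = 454/37 (A = 2*((-6 + 10) - 1*(-79/37)) = 2*(4 + 79/37) = 2*(227/37) = 454/37 ≈ 12.270)
A/7 = (454/37)/7 = (454/37)*(1/7) = 454/259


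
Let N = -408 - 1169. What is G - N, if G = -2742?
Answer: -1165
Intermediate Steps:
N = -1577
G - N = -2742 - 1*(-1577) = -2742 + 1577 = -1165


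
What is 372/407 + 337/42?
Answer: 152783/17094 ≈ 8.9378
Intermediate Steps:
372/407 + 337/42 = 152783/17094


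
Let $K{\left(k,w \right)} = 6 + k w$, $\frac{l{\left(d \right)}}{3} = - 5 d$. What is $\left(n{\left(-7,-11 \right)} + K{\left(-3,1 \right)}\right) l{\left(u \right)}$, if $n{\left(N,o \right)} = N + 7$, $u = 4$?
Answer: $-180$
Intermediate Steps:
$n{\left(N,o \right)} = 7 + N$
$l{\left(d \right)} = - 15 d$ ($l{\left(d \right)} = 3 \left(- 5 d\right) = - 15 d$)
$\left(n{\left(-7,-11 \right)} + K{\left(-3,1 \right)}\right) l{\left(u \right)} = \left(\left(7 - 7\right) + \left(6 - 3\right)\right) \left(\left(-15\right) 4\right) = \left(0 + \left(6 - 3\right)\right) \left(-60\right) = \left(0 + 3\right) \left(-60\right) = 3 \left(-60\right) = -180$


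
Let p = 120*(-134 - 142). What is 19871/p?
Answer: -19871/33120 ≈ -0.59997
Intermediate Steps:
p = -33120 (p = 120*(-276) = -33120)
19871/p = 19871/(-33120) = 19871*(-1/33120) = -19871/33120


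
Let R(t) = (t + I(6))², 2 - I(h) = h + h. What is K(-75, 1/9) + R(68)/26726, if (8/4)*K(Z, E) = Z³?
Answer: -5637512261/26726 ≈ -2.1094e+5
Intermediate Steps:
I(h) = 2 - 2*h (I(h) = 2 - (h + h) = 2 - 2*h)
R(t) = (-10 + t)² (R(t) = (t + (2 - 2*6))² = (t + (2 - 12))² = (t - 10)² = (-10 + t)²)
K(Z, E) = Z³/2
K(-75, 1/9) + R(68)/26726 = (½)*(-75)³ + (-10 + 68)²/26726 = (½)*(-421875) + 58²*(1/26726) = -421875/2 + 3364*(1/26726) = -421875/2 + 1682/13363 = -5637512261/26726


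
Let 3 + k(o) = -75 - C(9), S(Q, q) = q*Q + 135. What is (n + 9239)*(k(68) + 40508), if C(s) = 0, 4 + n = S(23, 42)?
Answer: 417884480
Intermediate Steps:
S(Q, q) = 135 + Q*q (S(Q, q) = Q*q + 135 = 135 + Q*q)
n = 1097 (n = -4 + (135 + 23*42) = -4 + (135 + 966) = -4 + 1101 = 1097)
k(o) = -78 (k(o) = -3 + (-75 - 1*0) = -3 + (-75 + 0) = -3 - 75 = -78)
(n + 9239)*(k(68) + 40508) = (1097 + 9239)*(-78 + 40508) = 10336*40430 = 417884480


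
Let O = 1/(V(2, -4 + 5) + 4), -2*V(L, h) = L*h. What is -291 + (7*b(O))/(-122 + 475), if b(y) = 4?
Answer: -102695/353 ≈ -290.92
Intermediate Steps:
V(L, h) = -L*h/2
O = 1/3 (O = 1/(-1/2*2*(-4 + 5) + 4) = 1/(-1/2*2*1 + 4) = 1/(-1 + 4) = 1/3 ≈ 0.33333)
-291 + (7*b(O))/(-122 + 475) = -291 + (7*4)/(-122 + 475) = -291 + 28/353 = -102695/353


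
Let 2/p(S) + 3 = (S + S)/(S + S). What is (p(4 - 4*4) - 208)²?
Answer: 43681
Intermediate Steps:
p(S) = -1 (p(S) = 2/(-3 + (S + S)/(S + S)) = 2/(-3 + (2*S)/((2*S))) = 2/(-3 + (2*S)*(1/(2*S))) = 2/(-3 + 1) = 2/(-2) = 2*(-½) = -1)
(p(4 - 4*4) - 208)² = (-1 - 208)² = (-209)² = 43681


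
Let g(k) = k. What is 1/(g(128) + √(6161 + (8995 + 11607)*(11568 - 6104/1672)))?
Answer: -26752/49791846691 + 3*√1156356847547/49791846691 ≈ 6.4253e-5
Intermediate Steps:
1/(g(128) + √(6161 + (8995 + 11607)*(11568 - 6104/1672))) = 1/(128 + √(6161 + (8995 + 11607)*(11568 - 6104/1672))) = 1/(128 + √(6161 + 20602*(11568 - 6104*1/1672))) = 1/(128 + √(6161 + 20602*(11568 - 763/209))) = 1/(128 + √(6161 + 20602*(2416949/209))) = 1/(128 + √(6161 + 49793983298/209)) = 1/(128 + √(49795270947/209)) = 1/(128 + 3*√1156356847547/209)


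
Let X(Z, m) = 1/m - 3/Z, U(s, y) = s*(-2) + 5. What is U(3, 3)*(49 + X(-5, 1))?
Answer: -253/5 ≈ -50.600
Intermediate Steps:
U(s, y) = 5 - 2*s (U(s, y) = -2*s + 5 = 5 - 2*s)
X(Z, m) = 1/m - 3/Z
U(3, 3)*(49 + X(-5, 1)) = (5 - 2*3)*(49 + (1/1 - 3/(-5))) = (5 - 6)*(49 + (1 - 3*(-⅕))) = -(49 + (1 + ⅗)) = -(49 + 8/5) = -1*253/5 = -253/5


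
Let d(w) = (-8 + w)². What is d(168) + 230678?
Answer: 256278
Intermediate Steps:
d(168) + 230678 = (-8 + 168)² + 230678 = 160² + 230678 = 25600 + 230678 = 256278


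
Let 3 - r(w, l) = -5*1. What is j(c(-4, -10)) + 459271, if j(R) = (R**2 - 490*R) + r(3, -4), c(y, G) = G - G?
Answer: 459279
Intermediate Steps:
r(w, l) = 8 (r(w, l) = 3 - (-5) = 3 - 1*(-5) = 3 + 5 = 8)
c(y, G) = 0
j(R) = 8 + R**2 - 490*R (j(R) = (R**2 - 490*R) + 8 = 8 + R**2 - 490*R)
j(c(-4, -10)) + 459271 = (8 + 0**2 - 490*0) + 459271 = (8 + 0 + 0) + 459271 = 8 + 459271 = 459279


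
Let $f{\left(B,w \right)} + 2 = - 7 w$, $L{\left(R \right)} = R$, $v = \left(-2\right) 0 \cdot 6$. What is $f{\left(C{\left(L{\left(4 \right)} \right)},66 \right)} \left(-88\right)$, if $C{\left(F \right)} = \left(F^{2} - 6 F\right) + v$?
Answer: $40832$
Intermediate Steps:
$v = 0$ ($v = 0 \cdot 6 = 0$)
$C{\left(F \right)} = F^{2} - 6 F$ ($C{\left(F \right)} = \left(F^{2} - 6 F\right) + 0 = F^{2} - 6 F$)
$f{\left(B,w \right)} = -2 - 7 w$
$f{\left(C{\left(L{\left(4 \right)} \right)},66 \right)} \left(-88\right) = \left(-2 - 462\right) \left(-88\right) = \left(-464\right) \left(-88\right) = 40832$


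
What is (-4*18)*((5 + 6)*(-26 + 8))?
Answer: 14256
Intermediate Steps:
(-4*18)*((5 + 6)*(-26 + 8)) = -792*(-18) = -72*(-198) = 14256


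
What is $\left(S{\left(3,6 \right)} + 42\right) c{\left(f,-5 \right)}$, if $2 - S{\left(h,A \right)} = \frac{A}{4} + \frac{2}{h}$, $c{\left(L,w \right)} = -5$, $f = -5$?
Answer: $- \frac{1255}{6} \approx -209.17$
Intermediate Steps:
$S{\left(h,A \right)} = 2 - \frac{2}{h} - \frac{A}{4}$ ($S{\left(h,A \right)} = 2 - \left(\frac{A}{4} + \frac{2}{h}\right) = 2 - \left(\frac{2}{h} + \frac{A}{4}\right) = 2 - \frac{2}{h} - \frac{A}{4}$)
$\left(S{\left(3,6 \right)} + 42\right) c{\left(f,-5 \right)} = \left(\left(2 - \frac{2}{3} - \frac{3}{2}\right) + 42\right) \left(-5\right) = \left(- \frac{1}{6} + 42\right) \left(-5\right) = \frac{251}{6} \left(-5\right) = - \frac{1255}{6}$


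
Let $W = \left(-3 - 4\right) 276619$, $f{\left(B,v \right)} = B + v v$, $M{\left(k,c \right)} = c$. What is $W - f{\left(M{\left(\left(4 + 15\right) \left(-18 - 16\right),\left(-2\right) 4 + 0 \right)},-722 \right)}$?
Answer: $-2457609$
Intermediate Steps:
$f{\left(B,v \right)} = B + v^{2}$
$W = -1936333$ ($W = \left(-3 - 4\right) 276619 = \left(-7\right) 276619 = -1936333$)
$W - f{\left(M{\left(\left(4 + 15\right) \left(-18 - 16\right),\left(-2\right) 4 + 0 \right)},-722 \right)} = -1936333 - \left(\left(\left(-2\right) 4 + 0\right) + \left(-722\right)^{2}\right) = -1936333 - \left(\left(-8 + 0\right) + 521284\right) = -1936333 - \left(-8 + 521284\right) = -1936333 - 521276 = -2457609$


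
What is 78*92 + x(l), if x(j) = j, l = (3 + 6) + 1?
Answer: 7186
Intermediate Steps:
l = 10 (l = 9 + 1 = 10)
78*92 + x(l) = 78*92 + 10 = 7176 + 10 = 7186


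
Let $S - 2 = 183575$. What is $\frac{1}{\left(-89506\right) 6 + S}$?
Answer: $- \frac{1}{353459} \approx -2.8292 \cdot 10^{-6}$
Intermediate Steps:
$S = 183577$ ($S = 2 + 183575 = 183577$)
$\frac{1}{\left(-89506\right) 6 + S} = \frac{1}{\left(-89506\right) 6 + 183577} = \frac{1}{-537036 + 183577} = \frac{1}{-353459} = - \frac{1}{353459}$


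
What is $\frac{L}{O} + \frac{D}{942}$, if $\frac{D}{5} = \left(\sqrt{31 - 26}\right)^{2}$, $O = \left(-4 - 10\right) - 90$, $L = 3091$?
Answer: $- \frac{1454561}{48984} \approx -29.695$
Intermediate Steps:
$O = -104$ ($O = \left(-4 - 10\right) - 90 = -14 - 90 = -104$)
$D = 25$ ($D = 5 \left(\sqrt{31 - 26}\right)^{2} = 5 \left(\sqrt{5}\right)^{2} = 5 \cdot 5 = 25$)
$\frac{L}{O} + \frac{D}{942} = \frac{3091}{-104} + \frac{25}{942} = 3091 \left(- \frac{1}{104}\right) + 25 \cdot \frac{1}{942} = - \frac{3091}{104} + \frac{25}{942} = - \frac{1454561}{48984}$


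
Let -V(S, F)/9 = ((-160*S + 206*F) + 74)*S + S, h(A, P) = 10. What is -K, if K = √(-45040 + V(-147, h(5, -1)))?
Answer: -5*√1355861 ≈ -5822.1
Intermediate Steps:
V(S, F) = -9*S - 9*S*(74 - 160*S + 206*F) (V(S, F) = -9*(((-160*S + 206*F) + 74)*S + S) = -9*((74 - 160*S + 206*F)*S + S) = -9*(S*(74 - 160*S + 206*F) + S) = -9*(S + S*(74 - 160*S + 206*F)) = -9*S - 9*S*(74 - 160*S + 206*F))
K = 5*√1355861 (K = √(-45040 + 9*(-147)*(-75 - 206*10 + 160*(-147))) = √(-45040 + 9*(-147)*(-75 - 2060 - 23520)) = √(-45040 + 9*(-147)*(-25655)) = √(-45040 + 33941565) = √33896525 = 5*√1355861 ≈ 5822.1)
-K = -5*√1355861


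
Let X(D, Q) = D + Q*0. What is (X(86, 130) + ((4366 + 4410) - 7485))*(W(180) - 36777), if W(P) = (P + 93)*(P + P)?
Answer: 84689631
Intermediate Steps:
W(P) = 2*P*(93 + P) (W(P) = (93 + P)*(2*P) = 2*P*(93 + P))
X(D, Q) = D (X(D, Q) = D + 0 = D)
(X(86, 130) + ((4366 + 4410) - 7485))*(W(180) - 36777) = (86 + ((4366 + 4410) - 7485))*(2*180*(93 + 180) - 36777) = (86 + (8776 - 7485))*(2*180*273 - 36777) = (86 + 1291)*(98280 - 36777) = 1377*61503 = 84689631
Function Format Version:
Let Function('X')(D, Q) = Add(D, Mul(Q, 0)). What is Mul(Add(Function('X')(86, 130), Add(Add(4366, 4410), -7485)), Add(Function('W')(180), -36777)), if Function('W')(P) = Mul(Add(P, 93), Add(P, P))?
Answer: 84689631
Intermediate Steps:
Function('W')(P) = Mul(2, P, Add(93, P)) (Function('W')(P) = Mul(Add(93, P), Mul(2, P)) = Mul(2, P, Add(93, P)))
Function('X')(D, Q) = D (Function('X')(D, Q) = Add(D, 0) = D)
Mul(Add(Function('X')(86, 130), Add(Add(4366, 4410), -7485)), Add(Function('W')(180), -36777)) = Mul(Add(86, Add(Add(4366, 4410), -7485)), Add(Mul(2, 180, Add(93, 180)), -36777)) = Mul(Add(86, Add(8776, -7485)), Add(Mul(2, 180, 273), -36777)) = Mul(Add(86, 1291), Add(98280, -36777)) = Mul(1377, 61503) = 84689631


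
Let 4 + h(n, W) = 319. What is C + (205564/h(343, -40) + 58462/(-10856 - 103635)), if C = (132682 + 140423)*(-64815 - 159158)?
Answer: -2206008676594947331/36064665 ≈ -6.1168e+10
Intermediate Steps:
h(n, W) = 315 (h(n, W) = -4 + 319 = 315)
C = -61168146165 (C = 273105*(-223973) = -61168146165)
C + (205564/h(343, -40) + 58462/(-10856 - 103635)) = -61168146165 + (205564/315 + 58462/(-10856 - 103635)) = -61168146165 + (205564*(1/315) + 58462/(-114491)) = -61168146165 + (205564/315 + 58462*(-1/114491)) = -61168146165 + (205564/315 - 58462/114491) = -61168146165 + 23516812394/36064665 = -2206008676594947331/36064665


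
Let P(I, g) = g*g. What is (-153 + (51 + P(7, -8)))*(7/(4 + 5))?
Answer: -266/9 ≈ -29.556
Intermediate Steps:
P(I, g) = g**2
(-153 + (51 + P(7, -8)))*(7/(4 + 5)) = (-153 + (51 + (-8)**2))*(7/(4 + 5)) = (-153 + (51 + 64))*(7/9) = (-153 + 115)*((1/9)*7) = -38*7/9 = -266/9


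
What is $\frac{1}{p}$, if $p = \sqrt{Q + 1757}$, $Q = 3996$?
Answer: $\frac{\sqrt{5753}}{5753} \approx 0.013184$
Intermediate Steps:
$p = \sqrt{5753}$ ($p = \sqrt{3996 + 1757} = \sqrt{5753} \approx 75.849$)
$\frac{1}{p} = \frac{1}{\sqrt{5753}} = \frac{\sqrt{5753}}{5753}$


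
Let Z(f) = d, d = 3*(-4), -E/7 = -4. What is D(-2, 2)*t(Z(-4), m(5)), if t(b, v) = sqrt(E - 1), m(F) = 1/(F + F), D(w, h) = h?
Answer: 6*sqrt(3) ≈ 10.392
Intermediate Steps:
E = 28 (E = -7*(-4) = 28)
d = -12
m(F) = 1/(2*F)
Z(f) = -12
t(b, v) = 3*sqrt(3) (t(b, v) = sqrt(28 - 1) = sqrt(27) = 3*sqrt(3))
D(-2, 2)*t(Z(-4), m(5)) = 2*(3*sqrt(3)) = 6*sqrt(3)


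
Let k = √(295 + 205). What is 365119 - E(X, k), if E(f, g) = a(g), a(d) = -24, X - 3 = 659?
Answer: 365143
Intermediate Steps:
X = 662 (X = 3 + 659 = 662)
k = 10*√5 (k = √500 = 10*√5 ≈ 22.361)
E(f, g) = -24
365119 - E(X, k) = 365119 - 1*(-24) = 365119 + 24 = 365143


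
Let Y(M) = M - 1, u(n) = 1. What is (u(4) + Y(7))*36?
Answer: 252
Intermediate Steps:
Y(M) = -1 + M
(u(4) + Y(7))*36 = (1 + (-1 + 7))*36 = (1 + 6)*36 = 7*36 = 252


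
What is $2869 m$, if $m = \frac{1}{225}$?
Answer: $\frac{2869}{225} \approx 12.751$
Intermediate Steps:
$m = \frac{1}{225} \approx 0.0044444$
$2869 m = 2869 \cdot \frac{1}{225} = \frac{2869}{225}$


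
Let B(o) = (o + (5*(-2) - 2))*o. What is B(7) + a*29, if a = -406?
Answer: -11809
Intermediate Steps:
B(o) = o*(-12 + o) (B(o) = (o + (-10 - 2))*o = (o - 12)*o = (-12 + o)*o = o*(-12 + o))
B(7) + a*29 = 7*(-12 + 7) - 406*29 = 7*(-5) - 11774 = -35 - 11774 = -11809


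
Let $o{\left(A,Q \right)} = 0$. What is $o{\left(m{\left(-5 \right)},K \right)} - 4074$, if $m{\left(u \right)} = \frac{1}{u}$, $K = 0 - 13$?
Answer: $-4074$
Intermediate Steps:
$K = -13$ ($K = 0 - 13 = -13$)
$o{\left(m{\left(-5 \right)},K \right)} - 4074 = 0 - 4074 = -4074$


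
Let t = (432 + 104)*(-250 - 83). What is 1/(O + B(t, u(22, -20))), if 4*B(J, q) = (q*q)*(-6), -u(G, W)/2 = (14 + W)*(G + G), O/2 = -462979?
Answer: -1/1344134 ≈ -7.4397e-7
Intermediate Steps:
O = -925958 (O = 2*(-462979) = -925958)
u(G, W) = -4*G*(14 + W) (u(G, W) = -2*(14 + W)*(G + G) = -2*(14 + W)*2*G = -4*G*(14 + W))
t = -178488 (t = 536*(-333) = -178488)
B(J, q) = -3*q**2/2 (B(J, q) = ((q*q)*(-6))/4 = (q**2*(-6))/4 = (-6*q**2)/4 = -3*q**2/2)
1/(O + B(t, u(22, -20))) = 1/(-925958 - 3*7744*(14 - 20)**2/2) = 1/(-925958 - 3*(-4*22*(-6))**2/2) = 1/(-925958 - 3/2*528**2) = 1/(-925958 - 3/2*278784) = 1/(-925958 - 418176) = 1/(-1344134) = -1/1344134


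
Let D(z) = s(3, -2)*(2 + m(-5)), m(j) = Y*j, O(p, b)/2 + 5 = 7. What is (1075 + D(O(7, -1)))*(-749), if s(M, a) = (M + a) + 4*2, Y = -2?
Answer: -886067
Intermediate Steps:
s(M, a) = 8 + M + a (s(M, a) = (M + a) + 8 = 8 + M + a)
O(p, b) = 4 (O(p, b) = -10 + 2*7 = -10 + 14 = 4)
m(j) = -2*j
D(z) = 108 (D(z) = (8 + 3 - 2)*(2 - 2*(-5)) = 9*(2 + 10) = 9*12 = 108)
(1075 + D(O(7, -1)))*(-749) = (1075 + 108)*(-749) = 1183*(-749) = -886067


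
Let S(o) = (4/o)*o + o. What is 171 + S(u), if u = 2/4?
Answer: 351/2 ≈ 175.50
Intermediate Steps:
u = 1/2 (u = 2*(1/4) = 1/2 ≈ 0.50000)
S(o) = 4 + o
171 + S(u) = 171 + (4 + 1/2) = 171 + 9/2 = 351/2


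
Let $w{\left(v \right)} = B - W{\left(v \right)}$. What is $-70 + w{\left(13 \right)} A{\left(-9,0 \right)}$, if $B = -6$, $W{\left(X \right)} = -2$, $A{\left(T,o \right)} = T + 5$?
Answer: $-54$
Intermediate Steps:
$A{\left(T,o \right)} = 5 + T$
$w{\left(v \right)} = -4$ ($w{\left(v \right)} = -6 - -2 = -6 + 2 = -4$)
$-70 + w{\left(13 \right)} A{\left(-9,0 \right)} = -70 - 4 \left(5 - 9\right) = -70 - -16 = -70 + 16 = -54$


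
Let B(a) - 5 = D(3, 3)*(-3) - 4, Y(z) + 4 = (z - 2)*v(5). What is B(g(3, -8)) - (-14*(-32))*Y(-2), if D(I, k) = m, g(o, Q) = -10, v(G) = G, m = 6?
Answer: 10735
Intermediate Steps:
D(I, k) = 6
Y(z) = -14 + 5*z (Y(z) = -4 + (z - 2)*5 = -4 + (-2 + z)*5 = -4 + (-10 + 5*z) = -14 + 5*z)
B(a) = -17 (B(a) = 5 + (6*(-3) - 4) = 5 + (-18 - 4) = 5 - 22 = -17)
B(g(3, -8)) - (-14*(-32))*Y(-2) = -17 - (-14*(-32))*(-14 + 5*(-2)) = -17 - 448*(-14 - 10) = -17 - 448*(-24) = -17 - 1*(-10752) = -17 + 10752 = 10735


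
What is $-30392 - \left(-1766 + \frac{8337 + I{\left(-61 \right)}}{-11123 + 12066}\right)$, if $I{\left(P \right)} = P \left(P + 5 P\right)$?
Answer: $- \frac{27024981}{943} \approx -28659.0$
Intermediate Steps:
$I{\left(P \right)} = 6 P^{2}$ ($I{\left(P \right)} = P 6 P = 6 P^{2}$)
$-30392 - \left(-1766 + \frac{8337 + I{\left(-61 \right)}}{-11123 + 12066}\right) = -30392 + \left(1766 - \frac{8337 + 6 \left(-61\right)^{2}}{-11123 + 12066}\right) = -30392 + \left(1766 - \frac{8337 + 6 \cdot 3721}{943}\right) = -30392 + \left(1766 - \left(8337 + 22326\right) \frac{1}{943}\right) = -30392 + \left(1766 - 30663 \cdot \frac{1}{943}\right) = -30392 + \left(1766 - \frac{30663}{943}\right) = -30392 + \frac{1634675}{943} = - \frac{27024981}{943}$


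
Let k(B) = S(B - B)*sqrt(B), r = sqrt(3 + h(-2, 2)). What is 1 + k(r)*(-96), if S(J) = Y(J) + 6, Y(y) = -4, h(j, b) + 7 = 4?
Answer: 1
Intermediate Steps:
h(j, b) = -3 (h(j, b) = -7 + 4 = -3)
S(J) = 2 (S(J) = -4 + 6 = 2)
r = 0 (r = sqrt(3 - 3) = sqrt(0) = 0)
k(B) = 2*sqrt(B)
1 + k(r)*(-96) = 1 + (2*sqrt(0))*(-96) = 1 + (2*0)*(-96) = 1 + 0*(-96) = 1 + 0 = 1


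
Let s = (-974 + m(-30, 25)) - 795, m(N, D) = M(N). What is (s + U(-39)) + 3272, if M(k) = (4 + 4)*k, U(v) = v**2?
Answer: 2784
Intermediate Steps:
M(k) = 8*k
m(N, D) = 8*N
s = -2009 (s = (-974 + 8*(-30)) - 795 = (-974 - 240) - 795 = -1214 - 795 = -2009)
(s + U(-39)) + 3272 = (-2009 + (-39)**2) + 3272 = (-2009 + 1521) + 3272 = -488 + 3272 = 2784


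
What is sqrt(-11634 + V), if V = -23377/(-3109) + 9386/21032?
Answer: I*sqrt(3106806594802393747)/16347122 ≈ 107.82*I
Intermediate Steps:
V = 260423069/32694244 (V = -23377*(-1/3109) + 9386*(1/21032) = 23377/3109 + 4693/10516 = 260423069/32694244 ≈ 7.9654)
sqrt(-11634 + V) = sqrt(-11634 + 260423069/32694244) = sqrt(-380104411627/32694244) = I*sqrt(3106806594802393747)/16347122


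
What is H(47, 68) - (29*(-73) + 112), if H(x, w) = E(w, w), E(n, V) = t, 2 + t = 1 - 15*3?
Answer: 1959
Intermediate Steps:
t = -46 (t = -2 + (1 - 15*3) = -2 + (1 - 5*9) = -2 + (1 - 45) = -2 - 44 = -46)
E(n, V) = -46
H(x, w) = -46
H(47, 68) - (29*(-73) + 112) = -46 - (29*(-73) + 112) = -46 - (-2117 + 112) = -46 - 1*(-2005) = -46 + 2005 = 1959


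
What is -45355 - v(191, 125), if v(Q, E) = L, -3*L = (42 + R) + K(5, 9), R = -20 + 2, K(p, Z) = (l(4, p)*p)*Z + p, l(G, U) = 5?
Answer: -135811/3 ≈ -45270.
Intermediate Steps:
K(p, Z) = p + 5*Z*p (K(p, Z) = (5*p)*Z + p = 5*Z*p + p = p + 5*Z*p)
R = -18
L = -254/3 (L = -((42 - 18) + 5*(1 + 5*9))/3 = -(24 + 5*(1 + 45))/3 = -(24 + 5*46)/3 = -(24 + 230)/3 = -⅓*254 = -254/3 ≈ -84.667)
v(Q, E) = -254/3
-45355 - v(191, 125) = -45355 - 1*(-254/3) = -45355 + 254/3 = -135811/3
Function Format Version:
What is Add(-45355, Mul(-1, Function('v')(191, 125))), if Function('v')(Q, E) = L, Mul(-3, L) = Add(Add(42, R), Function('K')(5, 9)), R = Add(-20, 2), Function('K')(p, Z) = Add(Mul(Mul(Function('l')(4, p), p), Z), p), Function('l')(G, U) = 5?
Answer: Rational(-135811, 3) ≈ -45270.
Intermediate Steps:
Function('K')(p, Z) = Add(p, Mul(5, Z, p)) (Function('K')(p, Z) = Add(Mul(Mul(5, p), Z), p) = Add(Mul(5, Z, p), p) = Add(p, Mul(5, Z, p)))
R = -18
L = Rational(-254, 3) (L = Mul(Rational(-1, 3), Add(Add(42, -18), Mul(5, Add(1, Mul(5, 9))))) = Mul(Rational(-1, 3), Add(24, Mul(5, Add(1, 45)))) = Mul(Rational(-1, 3), Add(24, Mul(5, 46))) = Mul(Rational(-1, 3), Add(24, 230)) = Mul(Rational(-1, 3), 254) = Rational(-254, 3) ≈ -84.667)
Function('v')(Q, E) = Rational(-254, 3)
Add(-45355, Mul(-1, Function('v')(191, 125))) = Add(-45355, Mul(-1, Rational(-254, 3))) = Add(-45355, Rational(254, 3)) = Rational(-135811, 3)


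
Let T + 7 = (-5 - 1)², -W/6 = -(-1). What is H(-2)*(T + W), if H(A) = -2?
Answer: -46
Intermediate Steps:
W = -6 (W = -(-6)*(-1*1) = -(-6)*(-1) = -6*1 = -6)
T = 29 (T = -7 + (-5 - 1)² = -7 + (-6)² = -7 + 36 = 29)
H(-2)*(T + W) = -2*(29 - 6) = -2*23 = -46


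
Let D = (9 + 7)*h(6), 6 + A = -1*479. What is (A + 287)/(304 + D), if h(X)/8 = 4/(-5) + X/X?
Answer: -495/824 ≈ -0.60073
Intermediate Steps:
A = -485 (A = -6 - 1*479 = -6 - 479 = -485)
h(X) = 8/5 (h(X) = 8*(4/(-5) + X/X) = 8*(4*(-⅕) + 1) = 8*(-⅘ + 1) = 8*(⅕) = 8/5)
D = 128/5 (D = (9 + 7)*(8/5) = 16*(8/5) = 128/5 ≈ 25.600)
(A + 287)/(304 + D) = (-485 + 287)/(304 + 128/5) = -198/1648/5 = -198*5/1648 = -495/824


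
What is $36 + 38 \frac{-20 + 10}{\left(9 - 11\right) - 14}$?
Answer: $\frac{239}{4} \approx 59.75$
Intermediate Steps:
$36 + 38 \frac{-20 + 10}{\left(9 - 11\right) - 14} = 36 + 38 \left(- \frac{10}{-2 - 14}\right) = 36 + 38 \left(- \frac{10}{-16}\right) = 36 + 38 \left(\left(-10\right) \left(- \frac{1}{16}\right)\right) = 36 + 38 \cdot \frac{5}{8} = 36 + \frac{95}{4} = \frac{239}{4}$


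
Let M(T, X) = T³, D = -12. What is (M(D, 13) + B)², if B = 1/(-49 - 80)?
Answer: 49690205569/16641 ≈ 2.9860e+6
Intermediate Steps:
B = -1/129 (B = 1/(-129) = -1/129 ≈ -0.0077519)
(M(D, 13) + B)² = ((-12)³ - 1/129)² = (-1728 - 1/129)² = (-222913/129)² = 49690205569/16641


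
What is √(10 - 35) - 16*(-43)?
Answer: 688 + 5*I ≈ 688.0 + 5.0*I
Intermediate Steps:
√(10 - 35) - 16*(-43) = √(-25) + 688 = 5*I + 688 = 688 + 5*I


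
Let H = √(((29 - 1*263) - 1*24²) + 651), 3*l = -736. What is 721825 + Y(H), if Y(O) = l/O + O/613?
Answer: 721825 + 451645*I*√159/292401 ≈ 7.2183e+5 + 19.477*I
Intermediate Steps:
l = -736/3 (l = (⅓)*(-736) = -736/3 ≈ -245.33)
H = I*√159 (H = √(((29 - 263) - 1*576) + 651) = √((-234 - 576) + 651) = √(-810 + 651) = √(-159) = I*√159 ≈ 12.61*I)
Y(O) = -736/(3*O) + O/613
721825 + Y(H) = 721825 + (-736*(-I*√159/159)/3 + (I*√159)/613) = 721825 + (-(-736)*I*√159/477 + I*√159/613) = 721825 + (736*I*√159/477 + I*√159/613) = 721825 + 451645*I*√159/292401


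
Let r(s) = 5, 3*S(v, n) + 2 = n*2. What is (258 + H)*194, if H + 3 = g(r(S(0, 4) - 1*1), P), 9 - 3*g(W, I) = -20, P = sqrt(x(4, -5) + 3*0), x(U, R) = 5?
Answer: 154036/3 ≈ 51345.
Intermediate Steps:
S(v, n) = -2/3 + 2*n/3 (S(v, n) = -2/3 + (n*2)/3 = -2/3 + (2*n)/3 = -2/3 + 2*n/3)
P = sqrt(5) (P = sqrt(5 + 3*0) = sqrt(5 + 0) = sqrt(5) ≈ 2.2361)
g(W, I) = 29/3 (g(W, I) = 3 - 1/3*(-20) = 3 + 20/3 = 29/3)
H = 20/3 (H = -3 + 29/3 = 20/3 ≈ 6.6667)
(258 + H)*194 = (258 + 20/3)*194 = (794/3)*194 = 154036/3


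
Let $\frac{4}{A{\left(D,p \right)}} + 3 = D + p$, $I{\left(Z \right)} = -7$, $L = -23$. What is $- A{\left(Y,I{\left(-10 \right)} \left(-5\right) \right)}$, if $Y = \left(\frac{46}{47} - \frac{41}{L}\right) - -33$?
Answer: $- \frac{2162}{36625} \approx -0.059031$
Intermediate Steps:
$Y = \frac{38658}{1081}$ ($Y = \left(\frac{46}{47} - \frac{41}{-23}\right) - -33 = \left(46 \cdot \frac{1}{47} - - \frac{41}{23}\right) + 33 = \left(\frac{46}{47} + \frac{41}{23}\right) + 33 = \frac{2985}{1081} + 33 = \frac{38658}{1081} \approx 35.761$)
$A{\left(D,p \right)} = \frac{4}{-3 + D + p}$ ($A{\left(D,p \right)} = \frac{4}{-3 + \left(D + p\right)} = \frac{4}{-3 + D + p}$)
$- A{\left(Y,I{\left(-10 \right)} \left(-5\right) \right)} = - \frac{4}{-3 + \frac{38658}{1081} - -35} = - \frac{4}{-3 + \frac{38658}{1081} + 35} = - \frac{4}{\frac{73250}{1081}} = - \frac{4 \cdot 1081}{73250} = \left(-1\right) \frac{2162}{36625} = - \frac{2162}{36625}$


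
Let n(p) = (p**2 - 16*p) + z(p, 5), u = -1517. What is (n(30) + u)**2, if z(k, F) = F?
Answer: 1192464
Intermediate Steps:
n(p) = 5 + p**2 - 16*p (n(p) = (p**2 - 16*p) + 5 = 5 + p**2 - 16*p)
(n(30) + u)**2 = ((5 + 30**2 - 16*30) - 1517)**2 = ((5 + 900 - 480) - 1517)**2 = (425 - 1517)**2 = (-1092)**2 = 1192464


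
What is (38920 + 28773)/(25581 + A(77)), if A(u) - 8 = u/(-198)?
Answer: 1218474/460595 ≈ 2.6454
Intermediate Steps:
A(u) = 8 - u/198 (A(u) = 8 + u/(-198) = 8 + u*(-1/198) = 8 - u/198)
(38920 + 28773)/(25581 + A(77)) = (38920 + 28773)/(25581 + (8 - 1/198*77)) = 67693/(25581 + (8 - 7/18)) = 67693/(25581 + 137/18) = 67693/(460595/18) = 67693*(18/460595) = 1218474/460595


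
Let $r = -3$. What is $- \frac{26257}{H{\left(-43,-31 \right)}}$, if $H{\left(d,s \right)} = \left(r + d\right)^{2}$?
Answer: $- \frac{26257}{2116} \approx -12.409$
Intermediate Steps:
$H{\left(d,s \right)} = \left(-3 + d\right)^{2}$
$- \frac{26257}{H{\left(-43,-31 \right)}} = - \frac{26257}{\left(-3 - 43\right)^{2}} = - \frac{26257}{\left(-46\right)^{2}} = - \frac{26257}{2116}$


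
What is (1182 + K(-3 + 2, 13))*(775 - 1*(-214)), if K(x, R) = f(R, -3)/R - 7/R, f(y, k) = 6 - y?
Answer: 15183128/13 ≈ 1.1679e+6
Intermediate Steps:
K(x, R) = -7/R + (6 - R)/R (K(x, R) = (6 - R)/R - 7/R = -7/R + (6 - R)/R)
(1182 + K(-3 + 2, 13))*(775 - 1*(-214)) = (1182 + (-1 - 1*13)/13)*(775 - 1*(-214)) = (1182 + (-1 - 13)/13)*(775 + 214) = (1182 + (1/13)*(-14))*989 = (1182 - 14/13)*989 = (15352/13)*989 = 15183128/13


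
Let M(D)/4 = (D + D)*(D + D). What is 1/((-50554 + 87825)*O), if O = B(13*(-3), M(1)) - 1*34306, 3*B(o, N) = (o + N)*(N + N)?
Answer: -3/3863288234 ≈ -7.7654e-10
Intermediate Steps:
M(D) = 16*D**2 (M(D) = 4*((D + D)*(D + D)) = 4*((2*D)*(2*D)) = 4*(4*D**2) = 16*D**2)
B(o, N) = 2*N*(N + o)/3 (B(o, N) = ((o + N)*(N + N))/3 = ((N + o)*(2*N))/3 = (2*N*(N + o))/3 = 2*N*(N + o)/3)
O = -103654/3 (O = 2*(16*1**2)*(16*1**2 + 13*(-3))/3 - 1*34306 = 2*(16*1)*(16*1 - 39)/3 - 34306 = (2/3)*16*(16 - 39) - 34306 = (2/3)*16*(-23) - 34306 = -736/3 - 34306 = -103654/3 ≈ -34551.)
1/((-50554 + 87825)*O) = 1/((-50554 + 87825)*(-103654/3)) = -3/103654/37271 = (1/37271)*(-3/103654) = -3/3863288234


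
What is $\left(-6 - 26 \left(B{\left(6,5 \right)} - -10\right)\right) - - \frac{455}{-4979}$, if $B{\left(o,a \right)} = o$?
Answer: $- \frac{161661}{383} \approx -422.09$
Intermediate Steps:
$\left(-6 - 26 \left(B{\left(6,5 \right)} - -10\right)\right) - - \frac{455}{-4979} = \left(-6 - 26 \left(6 - -10\right)\right) - - \frac{455}{-4979} = \left(-6 - 26 \left(6 + 10\right)\right) - \left(-455\right) \left(- \frac{1}{4979}\right) = \left(-6 - 416\right) - \frac{35}{383} = -422 - \frac{35}{383} = - \frac{161661}{383}$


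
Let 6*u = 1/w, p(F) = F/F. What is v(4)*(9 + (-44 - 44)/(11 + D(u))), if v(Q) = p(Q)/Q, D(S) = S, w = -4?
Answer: 255/1052 ≈ 0.24240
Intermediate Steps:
p(F) = 1
u = -1/24 (u = (⅙)/(-4) = (⅙)*(-¼) = -1/24 ≈ -0.041667)
v(Q) = 1/Q
v(4)*(9 + (-44 - 44)/(11 + D(u))) = (9 + (-44 - 44)/(11 - 1/24))/4 = (9 - 88/263/24)/4 = (9 - 88*24/263)/4 = (9 - 2112/263)/4 = (¼)*(255/263) = 255/1052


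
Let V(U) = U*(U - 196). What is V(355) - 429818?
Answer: -373373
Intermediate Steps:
V(U) = U*(-196 + U)
V(355) - 429818 = 355*(-196 + 355) - 429818 = 355*159 - 429818 = 56445 - 429818 = -373373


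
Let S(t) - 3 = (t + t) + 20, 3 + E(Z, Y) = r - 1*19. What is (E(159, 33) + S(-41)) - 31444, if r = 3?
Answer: -31522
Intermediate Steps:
E(Z, Y) = -19 (E(Z, Y) = -3 + (3 - 1*19) = -3 + (3 - 19) = -3 - 16 = -19)
S(t) = 23 + 2*t (S(t) = 3 + ((t + t) + 20) = 3 + (2*t + 20) = 3 + (20 + 2*t) = 23 + 2*t)
(E(159, 33) + S(-41)) - 31444 = (-19 + (23 + 2*(-41))) - 31444 = (-19 + (23 - 82)) - 31444 = (-19 - 59) - 31444 = -78 - 31444 = -31522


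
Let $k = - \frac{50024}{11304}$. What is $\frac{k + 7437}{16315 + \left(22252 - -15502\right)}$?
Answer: $\frac{10502228}{76399497} \approx 0.13746$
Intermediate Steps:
$k = - \frac{6253}{1413}$ ($k = \left(-50024\right) \frac{1}{11304} = - \frac{6253}{1413} \approx -4.4253$)
$\frac{k + 7437}{16315 + \left(22252 - -15502\right)} = \frac{- \frac{6253}{1413} + 7437}{16315 + \left(22252 - -15502\right)} = \frac{10502228}{1413 \left(16315 + \left(22252 + 15502\right)\right)} = \frac{10502228}{1413 \left(16315 + 37754\right)} = \frac{10502228}{1413 \cdot 54069} = \frac{10502228}{1413} \cdot \frac{1}{54069} = \frac{10502228}{76399497}$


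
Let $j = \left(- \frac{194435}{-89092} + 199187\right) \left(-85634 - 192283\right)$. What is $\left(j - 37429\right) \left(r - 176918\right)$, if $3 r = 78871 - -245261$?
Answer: $\frac{169842031070620021347}{44546} \approx 3.8127 \cdot 10^{15}$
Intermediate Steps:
$j = - \frac{4931960282142963}{89092}$ ($j = \left(\left(-194435\right) \left(- \frac{1}{89092}\right) + 199187\right) \left(-277917\right) = \left(\frac{194435}{89092} + 199187\right) \left(-277917\right) = \frac{17746162639}{89092} \left(-277917\right) = - \frac{4931960282142963}{89092} \approx -5.5358 \cdot 10^{10}$)
$r = 108044$ ($r = \frac{78871 - -245261}{3} = \frac{78871 + 245261}{3} = \frac{1}{3} \cdot 324132 = 108044$)
$\left(j - 37429\right) \left(r - 176918\right) = \left(- \frac{4931960282142963}{89092} - 37429\right) \left(108044 - 176918\right) = \left(- \frac{4931963616767431}{89092}\right) \left(-68874\right) = \frac{169842031070620021347}{44546}$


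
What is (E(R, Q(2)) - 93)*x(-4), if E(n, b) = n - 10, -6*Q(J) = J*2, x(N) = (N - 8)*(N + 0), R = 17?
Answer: -4128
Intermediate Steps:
x(N) = N*(-8 + N) (x(N) = (-8 + N)*N = N*(-8 + N))
Q(J) = -J/3 (Q(J) = -J*2/6 = -J/3)
E(n, b) = -10 + n
(E(R, Q(2)) - 93)*x(-4) = ((-10 + 17) - 93)*(-4*(-8 - 4)) = (7 - 93)*(-4*(-12)) = -86*48 = -4128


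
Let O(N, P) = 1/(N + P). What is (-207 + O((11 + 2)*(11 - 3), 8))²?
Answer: 537451489/12544 ≈ 42845.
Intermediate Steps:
(-207 + O((11 + 2)*(11 - 3), 8))² = (-207 + 1/((11 + 2)*(11 - 3) + 8))² = (-207 + 1/(13*8 + 8))² = (-207 + 1/(104 + 8))² = (-207 + 1/112)² = (-23183/112)² = 537451489/12544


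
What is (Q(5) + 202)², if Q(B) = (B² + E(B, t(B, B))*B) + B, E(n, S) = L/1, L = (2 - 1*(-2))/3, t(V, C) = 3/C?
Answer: 512656/9 ≈ 56962.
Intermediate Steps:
L = 4/3 (L = (2 + 2)*(⅓) = 4*(⅓) = 4/3 ≈ 1.3333)
E(n, S) = 4/3 (E(n, S) = (4/3)/1 = (4/3)*1 = 4/3)
Q(B) = B² + 7*B/3 (Q(B) = (B² + 4*B/3) + B = B² + 7*B/3)
(Q(5) + 202)² = ((⅓)*5*(7 + 3*5) + 202)² = ((⅓)*5*(7 + 15) + 202)² = ((⅓)*5*22 + 202)² = (110/3 + 202)² = (716/3)² = 512656/9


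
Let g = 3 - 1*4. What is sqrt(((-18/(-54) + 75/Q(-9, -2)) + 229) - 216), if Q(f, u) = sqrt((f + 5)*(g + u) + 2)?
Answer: sqrt(23520 + 9450*sqrt(14))/42 ≈ 5.7774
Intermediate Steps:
g = -1 (g = 3 - 4 = -1)
Q(f, u) = sqrt(2 + (-1 + u)*(5 + f)) (Q(f, u) = sqrt((f + 5)*(-1 + u) + 2) = sqrt((5 + f)*(-1 + u) + 2) = sqrt((-1 + u)*(5 + f) + 2) = sqrt(2 + (-1 + u)*(5 + f)))
sqrt(((-18/(-54) + 75/Q(-9, -2)) + 229) - 216) = sqrt(((-18/(-54) + 75/(sqrt(-3 - 1*(-9) + 5*(-2) - 9*(-2)))) + 229) - 216) = sqrt(((-18*(-1/54) + 75/(sqrt(-3 + 9 - 10 + 18))) + 229) - 216) = sqrt(((1/3 + 75/(sqrt(14))) + 229) - 216) = sqrt(((1/3 + 75*(sqrt(14)/14)) + 229) - 216) = sqrt(((1/3 + 75*sqrt(14)/14) + 229) - 216) = sqrt((688/3 + 75*sqrt(14)/14) - 216) = sqrt(40/3 + 75*sqrt(14)/14)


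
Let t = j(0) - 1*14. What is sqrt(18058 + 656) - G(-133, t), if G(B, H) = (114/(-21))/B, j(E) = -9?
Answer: -2/49 + sqrt(18714) ≈ 136.76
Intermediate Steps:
t = -23 (t = -9 - 1*14 = -9 - 14 = -23)
G(B, H) = -38/(7*B) (G(B, H) = (114*(-1/21))/B = -38/(7*B))
sqrt(18058 + 656) - G(-133, t) = sqrt(18058 + 656) - (-38)/(7*(-133)) = sqrt(18714) - (-38)*(-1)/(7*133) = sqrt(18714) - 1*2/49 = sqrt(18714) - 2/49 = -2/49 + sqrt(18714)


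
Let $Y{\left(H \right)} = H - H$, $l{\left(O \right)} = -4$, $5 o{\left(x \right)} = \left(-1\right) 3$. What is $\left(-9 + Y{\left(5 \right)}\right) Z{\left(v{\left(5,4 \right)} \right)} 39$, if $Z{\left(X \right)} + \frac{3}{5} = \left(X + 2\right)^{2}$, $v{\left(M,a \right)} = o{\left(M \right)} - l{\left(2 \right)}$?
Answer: $- \frac{250614}{25} \approx -10025.0$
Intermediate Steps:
$o{\left(x \right)} = - \frac{3}{5}$ ($o{\left(x \right)} = \frac{\left(-1\right) 3}{5} = \frac{1}{5} \left(-3\right) = - \frac{3}{5}$)
$v{\left(M,a \right)} = \frac{17}{5}$ ($v{\left(M,a \right)} = - \frac{3}{5} - -4 = - \frac{3}{5} + 4 = \frac{17}{5}$)
$Y{\left(H \right)} = 0$
$Z{\left(X \right)} = - \frac{3}{5} + \left(2 + X\right)^{2}$ ($Z{\left(X \right)} = - \frac{3}{5} + \left(X + 2\right)^{2} = - \frac{3}{5} + \left(2 + X\right)^{2}$)
$\left(-9 + Y{\left(5 \right)}\right) Z{\left(v{\left(5,4 \right)} \right)} 39 = \left(-9 + 0\right) \left(- \frac{3}{5} + \left(2 + \frac{17}{5}\right)^{2}\right) 39 = - 9 \left(- \frac{3}{5} + \left(\frac{27}{5}\right)^{2}\right) 39 = - 9 \left(- \frac{3}{5} + \frac{729}{25}\right) 39 = \left(-9\right) \frac{714}{25} \cdot 39 = \left(- \frac{6426}{25}\right) 39 = - \frac{250614}{25}$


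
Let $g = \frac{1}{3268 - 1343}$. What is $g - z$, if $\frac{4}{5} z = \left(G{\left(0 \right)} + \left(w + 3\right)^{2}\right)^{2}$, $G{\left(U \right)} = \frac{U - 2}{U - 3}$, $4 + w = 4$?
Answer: $- \frac{8094589}{69300} \approx -116.81$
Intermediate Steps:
$w = 0$ ($w = -4 + 4 = 0$)
$G{\left(U \right)} = \frac{-2 + U}{-3 + U}$
$g = \frac{1}{1925} \approx 0.00051948$
$z = \frac{4205}{36}$ ($z = \frac{5 \left(\frac{-2 + 0}{-3 + 0} + \left(0 + 3\right)^{2}\right)^{2}}{4} = \frac{5 \left(\frac{1}{-3} \left(-2\right) + 3^{2}\right)^{2}}{4} = \frac{5 \left(\left(- \frac{1}{3}\right) \left(-2\right) + 9\right)^{2}}{4} = \frac{5 \left(\frac{2}{3} + 9\right)^{2}}{4} = \frac{5 \left(\frac{29}{3}\right)^{2}}{4} = \frac{5}{4} \cdot \frac{841}{9} = \frac{4205}{36} \approx 116.81$)
$g - z = \frac{1}{1925} - \frac{4205}{36} = - \frac{8094589}{69300}$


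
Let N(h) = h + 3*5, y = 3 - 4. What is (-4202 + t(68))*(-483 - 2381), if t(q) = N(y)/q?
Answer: 204576952/17 ≈ 1.2034e+7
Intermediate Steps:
y = -1
N(h) = 15 + h (N(h) = h + 15 = 15 + h)
t(q) = 14/q (t(q) = (15 - 1)/q = 14/q)
(-4202 + t(68))*(-483 - 2381) = (-4202 + 14/68)*(-483 - 2381) = (-4202 + 14*(1/68))*(-2864) = (-4202 + 7/34)*(-2864) = -142861/34*(-2864) = 204576952/17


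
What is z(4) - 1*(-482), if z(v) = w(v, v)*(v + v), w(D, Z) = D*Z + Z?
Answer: 642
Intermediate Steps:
w(D, Z) = Z + D*Z
z(v) = 2*v²*(1 + v) (z(v) = (v*(1 + v))*(v + v) = (v*(1 + v))*(2*v) = 2*v²*(1 + v))
z(4) - 1*(-482) = 2*4²*(1 + 4) - 1*(-482) = 2*16*5 + 482 = 160 + 482 = 642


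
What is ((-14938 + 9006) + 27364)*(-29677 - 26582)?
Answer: -1205742888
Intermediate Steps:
((-14938 + 9006) + 27364)*(-29677 - 26582) = (-5932 + 27364)*(-56259) = 21432*(-56259) = -1205742888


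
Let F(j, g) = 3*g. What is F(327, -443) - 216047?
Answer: -217376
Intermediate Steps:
F(327, -443) - 216047 = 3*(-443) - 216047 = -1329 - 216047 = -217376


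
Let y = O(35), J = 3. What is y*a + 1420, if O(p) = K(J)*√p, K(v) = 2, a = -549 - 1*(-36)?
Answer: 1420 - 1026*√35 ≈ -4649.9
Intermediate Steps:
a = -513 (a = -549 + 36 = -513)
O(p) = 2*√p
y = 2*√35 ≈ 11.832
y*a + 1420 = (2*√35)*(-513) + 1420 = -1026*√35 + 1420 = 1420 - 1026*√35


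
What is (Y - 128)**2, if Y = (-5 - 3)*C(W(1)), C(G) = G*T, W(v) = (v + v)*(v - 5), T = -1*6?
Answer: 262144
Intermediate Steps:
T = -6
W(v) = 2*v*(-5 + v) (W(v) = (2*v)*(-5 + v) = 2*v*(-5 + v))
C(G) = -6*G (C(G) = G*(-6) = -6*G)
Y = -384 (Y = (-5 - 3)*(-12*(-5 + 1)) = -(-48)*2*1*(-4) = -(-48)*(-8) = -8*48 = -384)
(Y - 128)**2 = (-384 - 128)**2 = (-512)**2 = 262144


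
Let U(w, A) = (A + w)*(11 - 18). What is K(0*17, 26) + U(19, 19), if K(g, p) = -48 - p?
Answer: -340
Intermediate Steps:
U(w, A) = -7*A - 7*w (U(w, A) = (A + w)*(-7) = -7*A - 7*w)
K(0*17, 26) + U(19, 19) = (-48 - 1*26) + (-7*19 - 7*19) = (-48 - 26) + (-133 - 133) = -74 - 266 = -340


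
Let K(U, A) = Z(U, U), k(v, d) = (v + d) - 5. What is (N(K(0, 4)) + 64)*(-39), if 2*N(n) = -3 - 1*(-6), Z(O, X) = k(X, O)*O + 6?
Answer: -5109/2 ≈ -2554.5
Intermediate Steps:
k(v, d) = -5 + d + v (k(v, d) = (d + v) - 5 = -5 + d + v)
Z(O, X) = 6 + O*(-5 + O + X) (Z(O, X) = (-5 + O + X)*O + 6 = O*(-5 + O + X) + 6 = 6 + O*(-5 + O + X))
K(U, A) = 6 + U*(-5 + 2*U) (K(U, A) = 6 + U*(-5 + U + U) = 6 + U*(-5 + 2*U))
N(n) = 3/2 (N(n) = (-3 - 1*(-6))/2 = (-3 + 6)/2 = (1/2)*3 = 3/2)
(N(K(0, 4)) + 64)*(-39) = (3/2 + 64)*(-39) = (131/2)*(-39) = -5109/2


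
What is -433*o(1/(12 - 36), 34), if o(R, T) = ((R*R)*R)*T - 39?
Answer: 116730305/6912 ≈ 16888.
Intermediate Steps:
o(R, T) = -39 + T*R³ (o(R, T) = (R²*R)*T - 39 = R³*T - 39 = T*R³ - 39 = -39 + T*R³)
-433*o(1/(12 - 36), 34) = -433*(-39 + 34*(1/(12 - 36))³) = -433*(-39 + 34*(1/(-24))³) = -433*(-39 + 34*(-1/24)³) = -433*(-39 + 34*(-1/13824)) = -433*(-39 - 17/6912) = -433*(-269585/6912) = 116730305/6912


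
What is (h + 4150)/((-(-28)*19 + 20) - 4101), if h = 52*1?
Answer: -4202/3549 ≈ -1.1840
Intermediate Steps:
h = 52
(h + 4150)/((-(-28)*19 + 20) - 4101) = (52 + 4150)/((-(-28)*19 + 20) - 4101) = 4202/((-28*(-19) + 20) - 4101) = 4202/((532 + 20) - 4101) = 4202/(552 - 4101) = 4202/(-3549) = 4202*(-1/3549) = -4202/3549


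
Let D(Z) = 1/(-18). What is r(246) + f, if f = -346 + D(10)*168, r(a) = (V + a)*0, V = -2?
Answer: -1066/3 ≈ -355.33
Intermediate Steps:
D(Z) = -1/18
r(a) = 0 (r(a) = (-2 + a)*0 = 0)
f = -1066/3 (f = -346 - 1/18*168 = -346 - 28/3 = -1066/3 ≈ -355.33)
r(246) + f = 0 - 1066/3 = -1066/3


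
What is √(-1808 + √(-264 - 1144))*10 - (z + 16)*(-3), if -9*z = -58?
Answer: 202/3 + 20*√(-452 + 2*I*√22) ≈ 71.745 + 425.23*I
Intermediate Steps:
z = 58/9 (z = -⅑*(-58) = 58/9 ≈ 6.4444)
√(-1808 + √(-264 - 1144))*10 - (z + 16)*(-3) = √(-1808 + √(-264 - 1144))*10 - (58/9 + 16)*(-3) = √(-1808 + √(-1408))*10 - 202*(-3)/9 = √(-1808 + 8*I*√22)*10 - 1*(-202/3) = 10*√(-1808 + 8*I*√22) + 202/3 = 202/3 + 10*√(-1808 + 8*I*√22)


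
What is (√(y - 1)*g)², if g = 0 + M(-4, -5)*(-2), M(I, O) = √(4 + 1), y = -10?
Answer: -220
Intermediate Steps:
M(I, O) = √5
g = -2*√5 (g = 0 + √5*(-2) = 0 - 2*√5 = -2*√5 ≈ -4.4721)
(√(y - 1)*g)² = (√(-10 - 1)*(-2*√5))² = (√(-11)*(-2*√5))² = ((I*√11)*(-2*√5))² = (-2*I*√55)² = -220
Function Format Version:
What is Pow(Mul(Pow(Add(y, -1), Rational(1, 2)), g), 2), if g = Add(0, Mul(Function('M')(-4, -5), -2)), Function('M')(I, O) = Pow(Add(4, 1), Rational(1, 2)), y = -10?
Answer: -220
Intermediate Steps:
Function('M')(I, O) = Pow(5, Rational(1, 2))
g = Mul(-2, Pow(5, Rational(1, 2))) (g = Add(0, Mul(Pow(5, Rational(1, 2)), -2)) = Add(0, Mul(-2, Pow(5, Rational(1, 2)))) = Mul(-2, Pow(5, Rational(1, 2))) ≈ -4.4721)
Pow(Mul(Pow(Add(y, -1), Rational(1, 2)), g), 2) = Pow(Mul(Pow(Add(-10, -1), Rational(1, 2)), Mul(-2, Pow(5, Rational(1, 2)))), 2) = Pow(Mul(Pow(-11, Rational(1, 2)), Mul(-2, Pow(5, Rational(1, 2)))), 2) = Pow(Mul(Mul(I, Pow(11, Rational(1, 2))), Mul(-2, Pow(5, Rational(1, 2)))), 2) = Pow(Mul(-2, I, Pow(55, Rational(1, 2))), 2) = -220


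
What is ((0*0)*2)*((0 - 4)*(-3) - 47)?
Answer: 0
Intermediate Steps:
((0*0)*2)*((0 - 4)*(-3) - 47) = (0*2)*(-4*(-3) - 47) = 0*(12 - 47) = 0*(-35) = 0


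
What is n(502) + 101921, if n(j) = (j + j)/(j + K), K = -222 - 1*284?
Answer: 101670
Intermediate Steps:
K = -506 (K = -222 - 284 = -506)
n(j) = 2*j/(-506 + j) (n(j) = (j + j)/(j - 506) = (2*j)/(-506 + j) = 2*j/(-506 + j))
n(502) + 101921 = 2*502/(-506 + 502) + 101921 = 2*502/(-4) + 101921 = 2*502*(-1/4) + 101921 = -251 + 101921 = 101670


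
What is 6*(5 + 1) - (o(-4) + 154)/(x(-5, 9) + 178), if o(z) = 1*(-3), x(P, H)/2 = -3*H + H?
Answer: 4961/142 ≈ 34.937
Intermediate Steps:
x(P, H) = -4*H (x(P, H) = 2*(-3*H + H) = 2*(-2*H) = -4*H)
o(z) = -3
6*(5 + 1) - (o(-4) + 154)/(x(-5, 9) + 178) = 6*(5 + 1) - (-3 + 154)/(-4*9 + 178) = 6*6 - 151/(-36 + 178) = 36 - 151/142 = 4961/142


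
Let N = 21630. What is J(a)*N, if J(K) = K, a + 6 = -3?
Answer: -194670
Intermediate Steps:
a = -9 (a = -6 - 3 = -9)
J(a)*N = -9*21630 = -194670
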